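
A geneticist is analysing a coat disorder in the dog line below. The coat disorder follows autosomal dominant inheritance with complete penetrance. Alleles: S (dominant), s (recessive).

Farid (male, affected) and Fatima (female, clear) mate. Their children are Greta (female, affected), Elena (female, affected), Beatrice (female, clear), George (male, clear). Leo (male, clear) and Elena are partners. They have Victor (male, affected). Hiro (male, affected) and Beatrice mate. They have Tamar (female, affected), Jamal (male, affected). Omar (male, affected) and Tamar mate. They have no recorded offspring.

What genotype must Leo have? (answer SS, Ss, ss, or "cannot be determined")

Leo is clear, so Leo is ss.

ss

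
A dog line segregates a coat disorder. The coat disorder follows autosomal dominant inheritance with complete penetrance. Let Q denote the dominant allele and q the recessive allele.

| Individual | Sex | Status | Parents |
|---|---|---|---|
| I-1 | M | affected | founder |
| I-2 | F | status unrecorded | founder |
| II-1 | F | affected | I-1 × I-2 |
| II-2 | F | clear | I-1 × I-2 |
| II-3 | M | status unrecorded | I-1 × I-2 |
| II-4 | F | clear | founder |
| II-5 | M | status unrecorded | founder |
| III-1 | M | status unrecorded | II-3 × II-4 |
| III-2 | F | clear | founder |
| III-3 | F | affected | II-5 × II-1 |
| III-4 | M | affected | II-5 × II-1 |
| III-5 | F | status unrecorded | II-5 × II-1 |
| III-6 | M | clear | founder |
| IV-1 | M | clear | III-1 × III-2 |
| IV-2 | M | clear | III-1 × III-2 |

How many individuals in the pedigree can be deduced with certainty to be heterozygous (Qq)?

Obligate heterozygotes: I-1 is affected so carries Q and passed q to II-2 (qq), so I-1 is Qq.
Every other individual is either homozygous by phenotype or has at least one consistent homozygous assignment, so the count is 1.

1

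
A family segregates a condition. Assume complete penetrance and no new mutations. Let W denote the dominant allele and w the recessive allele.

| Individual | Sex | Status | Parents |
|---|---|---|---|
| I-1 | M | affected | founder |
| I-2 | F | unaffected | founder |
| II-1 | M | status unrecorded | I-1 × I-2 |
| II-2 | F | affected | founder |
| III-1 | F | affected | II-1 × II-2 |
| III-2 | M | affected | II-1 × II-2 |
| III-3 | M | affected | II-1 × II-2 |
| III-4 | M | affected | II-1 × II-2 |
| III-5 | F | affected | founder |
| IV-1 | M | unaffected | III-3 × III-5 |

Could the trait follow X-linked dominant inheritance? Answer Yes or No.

Yes

A consistent assignment under X-linked dominant exists: I-1 X^W Y, I-2 X^w X^w, II-1 X^w Y, II-2 X^W X^W, III-1 X^W X^w, III-2 X^W Y, III-3 X^W Y, III-4 X^W Y, III-5 X^W X^w, IV-1 X^w Y.
In this assignment every recorded phenotype matches its genotype and every non-founder's genotype is obtainable from its parents' genotypes, so the pedigree is consistent.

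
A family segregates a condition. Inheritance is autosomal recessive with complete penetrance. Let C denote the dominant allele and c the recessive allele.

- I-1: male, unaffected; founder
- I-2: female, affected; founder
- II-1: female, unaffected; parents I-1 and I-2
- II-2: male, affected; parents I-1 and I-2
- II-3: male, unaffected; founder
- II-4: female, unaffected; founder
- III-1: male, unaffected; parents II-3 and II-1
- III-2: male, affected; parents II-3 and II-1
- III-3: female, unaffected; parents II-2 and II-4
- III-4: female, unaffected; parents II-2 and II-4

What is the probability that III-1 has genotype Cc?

II-3 is unaffected so carries C and passed c to III-2 (cc), so II-3 is Cc.
II-1 is unaffected so carries C and received c from I-2 (cc), so II-1 is Cc.
Their cross gives offspring ratios 1/4 CC : 1/2 Cc : 1/4 cc. Conditioning on III-1 being unaffected, P(Cc) = 1/2 / 3/4 = 2/3.

2/3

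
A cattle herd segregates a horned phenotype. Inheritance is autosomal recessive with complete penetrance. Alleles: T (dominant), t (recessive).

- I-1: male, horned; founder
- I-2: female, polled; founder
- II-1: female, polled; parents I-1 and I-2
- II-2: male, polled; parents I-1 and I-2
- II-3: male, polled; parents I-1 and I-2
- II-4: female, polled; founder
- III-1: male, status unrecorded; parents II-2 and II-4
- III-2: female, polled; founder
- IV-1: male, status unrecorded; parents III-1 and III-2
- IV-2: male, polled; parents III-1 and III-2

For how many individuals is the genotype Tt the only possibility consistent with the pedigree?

Obligate heterozygotes: II-1 is polled so carries T and received t from I-1 (tt), so II-1 is Tt; II-2 is polled so carries T and received t from I-1 (tt), so II-2 is Tt; II-3 is polled so carries T and received t from I-1 (tt), so II-3 is Tt.
Every other individual is either homozygous by phenotype or has at least one consistent homozygous assignment, so the count is 3.

3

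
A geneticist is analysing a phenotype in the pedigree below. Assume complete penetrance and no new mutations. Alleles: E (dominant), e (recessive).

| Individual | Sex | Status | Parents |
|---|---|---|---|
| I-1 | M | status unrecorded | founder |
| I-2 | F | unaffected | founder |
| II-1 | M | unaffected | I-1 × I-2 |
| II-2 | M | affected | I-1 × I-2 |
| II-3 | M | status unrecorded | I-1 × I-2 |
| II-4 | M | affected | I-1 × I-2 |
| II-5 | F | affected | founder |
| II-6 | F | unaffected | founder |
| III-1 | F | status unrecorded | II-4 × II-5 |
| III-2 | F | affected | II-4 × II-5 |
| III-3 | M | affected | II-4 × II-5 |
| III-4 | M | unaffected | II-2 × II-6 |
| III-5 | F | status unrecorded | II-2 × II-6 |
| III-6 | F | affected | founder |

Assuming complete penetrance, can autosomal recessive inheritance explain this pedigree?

A consistent assignment under autosomal recessive exists: I-1 Ee, I-2 Ee, II-1 EE, II-2 ee, II-3 EE, II-4 ee, II-5 ee, II-6 EE, III-1 ee, III-2 ee, III-3 ee, III-4 Ee, III-5 Ee, III-6 ee.
In this assignment every recorded phenotype matches its genotype and every non-founder's genotype is obtainable from its parents' genotypes, so the pedigree is consistent.

Yes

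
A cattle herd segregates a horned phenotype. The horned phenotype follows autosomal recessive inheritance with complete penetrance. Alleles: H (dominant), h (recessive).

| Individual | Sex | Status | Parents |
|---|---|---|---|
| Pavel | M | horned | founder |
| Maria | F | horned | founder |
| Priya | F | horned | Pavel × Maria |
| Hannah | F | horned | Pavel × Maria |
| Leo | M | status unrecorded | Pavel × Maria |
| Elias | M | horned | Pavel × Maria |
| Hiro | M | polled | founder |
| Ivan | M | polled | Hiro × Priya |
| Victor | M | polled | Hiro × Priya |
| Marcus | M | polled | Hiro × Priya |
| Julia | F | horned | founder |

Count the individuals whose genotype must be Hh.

3

Obligate heterozygotes: Ivan is polled so carries H and received h from Priya (hh), so Ivan is Hh; Victor is polled so carries H and received h from Priya (hh), so Victor is Hh; Marcus is polled so carries H and received h from Priya (hh), so Marcus is Hh.
Every other individual is either homozygous by phenotype or has at least one consistent homozygous assignment, so the count is 3.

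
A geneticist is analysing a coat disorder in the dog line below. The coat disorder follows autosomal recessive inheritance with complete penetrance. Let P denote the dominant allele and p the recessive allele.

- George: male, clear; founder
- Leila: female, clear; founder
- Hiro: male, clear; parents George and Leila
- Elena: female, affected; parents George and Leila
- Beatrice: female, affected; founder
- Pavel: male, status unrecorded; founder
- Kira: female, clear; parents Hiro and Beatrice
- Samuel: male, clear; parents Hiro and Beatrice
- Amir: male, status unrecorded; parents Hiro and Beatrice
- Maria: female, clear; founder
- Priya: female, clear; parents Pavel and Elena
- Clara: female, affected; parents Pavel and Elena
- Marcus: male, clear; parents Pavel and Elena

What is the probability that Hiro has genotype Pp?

1/3

George is clear so carries P and passed p to Elena (pp), so George is Pp.
Leila is clear so carries P and passed p to Elena (pp), so Leila is Pp.
Their cross gives offspring ratios 1/4 PP : 1/2 Pp : 1/4 pp. Conditioning on Hiro being clear, P(Pp) = 1/2 / 3/4 = 2/3 before taking Hiro's own offspring into account.
Beatrice is affected, so Beatrice is pp.
Now use Hiro's offspring. Probability of each recorded status — clear daughter Kira: 1/2 if Hiro is Pp, 1 if PP; clear son Samuel: 1/2 if Hiro is Pp, 1 if PP. (Amir: equally likely either way, so uninformative.)
Bayes: P(Pp) = 2/3·1/4 / (2/3·1/4 + 1/3·1) = 1/3.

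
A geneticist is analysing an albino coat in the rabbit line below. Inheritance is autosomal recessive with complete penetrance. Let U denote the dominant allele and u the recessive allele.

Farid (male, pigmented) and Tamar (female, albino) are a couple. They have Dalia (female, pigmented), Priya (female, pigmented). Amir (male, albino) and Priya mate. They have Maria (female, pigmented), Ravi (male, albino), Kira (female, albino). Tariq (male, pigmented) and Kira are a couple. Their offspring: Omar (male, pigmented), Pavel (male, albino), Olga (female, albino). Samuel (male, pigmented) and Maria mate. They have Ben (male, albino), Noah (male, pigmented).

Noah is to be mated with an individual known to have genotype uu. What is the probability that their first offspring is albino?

1/3

Samuel is pigmented so carries U and passed u to Ben (uu), so Samuel is Uu.
Maria is pigmented so carries U and received u from Amir (uu), so Maria is Uu.
Noah is a pigmented offspring of Samuel (Uu) × Maria (Uu), whose cross gives 1/4 UU : 1/2 Uu : 1/4 uu; conditioning on being pigmented, Noah is UU with probability 1/3, Uu with probability 2/3.
Summing over parental genotype combinations, P(offspring is albino) = 2/3·1/2 = 1/3.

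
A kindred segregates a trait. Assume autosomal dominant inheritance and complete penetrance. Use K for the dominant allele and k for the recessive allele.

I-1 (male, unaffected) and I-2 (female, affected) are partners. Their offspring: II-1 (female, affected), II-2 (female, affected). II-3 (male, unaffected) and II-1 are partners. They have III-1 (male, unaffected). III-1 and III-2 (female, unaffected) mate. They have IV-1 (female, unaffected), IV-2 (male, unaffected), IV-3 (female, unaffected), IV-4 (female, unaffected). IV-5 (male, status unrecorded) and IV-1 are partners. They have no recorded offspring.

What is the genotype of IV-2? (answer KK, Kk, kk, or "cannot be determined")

IV-2 is unaffected, so IV-2 is kk.

kk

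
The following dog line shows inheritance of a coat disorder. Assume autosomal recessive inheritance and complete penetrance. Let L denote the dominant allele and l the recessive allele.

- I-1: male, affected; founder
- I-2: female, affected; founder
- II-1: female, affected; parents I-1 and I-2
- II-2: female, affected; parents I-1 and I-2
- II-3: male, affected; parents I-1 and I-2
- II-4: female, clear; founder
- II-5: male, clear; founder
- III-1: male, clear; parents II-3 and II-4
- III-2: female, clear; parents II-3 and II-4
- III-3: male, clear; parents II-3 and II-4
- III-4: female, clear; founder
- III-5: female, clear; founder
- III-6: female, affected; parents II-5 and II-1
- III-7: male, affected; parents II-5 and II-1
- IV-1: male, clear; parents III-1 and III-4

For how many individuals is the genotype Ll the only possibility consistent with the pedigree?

4

Obligate heterozygotes: II-5 is clear so carries L and passed l to III-6 (ll), so II-5 is Ll; III-1 is clear so carries L and received l from II-3 (ll), so III-1 is Ll; III-2 is clear so carries L and received l from II-3 (ll), so III-2 is Ll; III-3 is clear so carries L and received l from II-3 (ll), so III-3 is Ll.
Every other individual is either homozygous by phenotype or has at least one consistent homozygous assignment, so the count is 4.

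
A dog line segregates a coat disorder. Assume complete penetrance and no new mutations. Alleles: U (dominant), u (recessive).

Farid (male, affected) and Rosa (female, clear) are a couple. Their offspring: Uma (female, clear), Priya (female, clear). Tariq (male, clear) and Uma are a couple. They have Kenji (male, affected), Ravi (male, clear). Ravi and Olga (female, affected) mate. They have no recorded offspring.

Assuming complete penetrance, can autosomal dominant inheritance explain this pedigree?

Under autosomal dominant, Kenji (affected, male) cannot arise from Tariq (clear) × Uma (clear).

No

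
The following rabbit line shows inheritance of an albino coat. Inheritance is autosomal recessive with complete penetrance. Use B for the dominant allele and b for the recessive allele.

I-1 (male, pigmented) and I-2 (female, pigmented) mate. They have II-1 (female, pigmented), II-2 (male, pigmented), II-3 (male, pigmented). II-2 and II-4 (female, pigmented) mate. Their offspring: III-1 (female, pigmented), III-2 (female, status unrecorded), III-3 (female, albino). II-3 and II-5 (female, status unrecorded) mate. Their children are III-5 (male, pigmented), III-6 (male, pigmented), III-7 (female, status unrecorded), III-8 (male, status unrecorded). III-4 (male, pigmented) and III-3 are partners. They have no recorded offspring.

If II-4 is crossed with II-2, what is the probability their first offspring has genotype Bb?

1/2

II-4 is pigmented so carries B and passed b to III-3 (bb), so II-4 is Bb.
II-2 is pigmented so carries B and passed b to III-3 (bb), so II-2 is Bb.
The cross gives 1/4 BB : 1/2 Bb : 1/4 bb, so P(offspring has genotype Bb) = 1/2.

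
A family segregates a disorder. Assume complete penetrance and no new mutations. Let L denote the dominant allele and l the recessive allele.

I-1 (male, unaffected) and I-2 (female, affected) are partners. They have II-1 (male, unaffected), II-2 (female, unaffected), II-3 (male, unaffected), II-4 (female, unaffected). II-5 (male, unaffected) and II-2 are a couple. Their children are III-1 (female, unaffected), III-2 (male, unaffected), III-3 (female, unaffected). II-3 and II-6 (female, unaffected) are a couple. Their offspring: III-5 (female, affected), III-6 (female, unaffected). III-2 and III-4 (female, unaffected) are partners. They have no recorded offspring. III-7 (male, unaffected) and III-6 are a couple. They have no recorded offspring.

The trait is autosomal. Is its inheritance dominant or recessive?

recessive

II-3 and II-6 are both unaffected yet have an affected child III-5. Under dominance, an affected child requires at least one affected parent, so the trait cannot be dominant.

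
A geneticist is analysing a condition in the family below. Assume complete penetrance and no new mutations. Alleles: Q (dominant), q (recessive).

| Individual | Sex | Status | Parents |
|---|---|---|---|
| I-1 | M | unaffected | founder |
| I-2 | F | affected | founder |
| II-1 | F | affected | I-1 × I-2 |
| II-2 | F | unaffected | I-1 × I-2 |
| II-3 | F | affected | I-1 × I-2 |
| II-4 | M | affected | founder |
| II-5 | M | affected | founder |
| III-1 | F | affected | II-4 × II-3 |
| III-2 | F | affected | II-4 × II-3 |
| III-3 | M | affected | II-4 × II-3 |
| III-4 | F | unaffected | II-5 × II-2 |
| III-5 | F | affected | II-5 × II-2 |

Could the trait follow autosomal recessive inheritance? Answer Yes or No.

Yes

A consistent assignment under autosomal recessive exists: I-1 Qq, I-2 qq, II-1 qq, II-2 Qq, II-3 qq, II-4 qq, II-5 qq, III-1 qq, III-2 qq, III-3 qq, III-4 Qq, III-5 qq.
In this assignment every recorded phenotype matches its genotype and every non-founder's genotype is obtainable from its parents' genotypes, so the pedigree is consistent.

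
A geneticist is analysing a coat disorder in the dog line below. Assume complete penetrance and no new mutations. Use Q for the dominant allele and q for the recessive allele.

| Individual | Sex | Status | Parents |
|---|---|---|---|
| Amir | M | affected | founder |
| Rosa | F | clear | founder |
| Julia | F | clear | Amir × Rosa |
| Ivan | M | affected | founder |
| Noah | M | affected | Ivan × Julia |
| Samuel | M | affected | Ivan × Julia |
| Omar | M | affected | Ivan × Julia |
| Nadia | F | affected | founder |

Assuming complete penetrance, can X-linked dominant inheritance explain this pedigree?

Under X-linked dominant, Julia (clear, female) cannot arise from Amir (affected) × Rosa (clear).

No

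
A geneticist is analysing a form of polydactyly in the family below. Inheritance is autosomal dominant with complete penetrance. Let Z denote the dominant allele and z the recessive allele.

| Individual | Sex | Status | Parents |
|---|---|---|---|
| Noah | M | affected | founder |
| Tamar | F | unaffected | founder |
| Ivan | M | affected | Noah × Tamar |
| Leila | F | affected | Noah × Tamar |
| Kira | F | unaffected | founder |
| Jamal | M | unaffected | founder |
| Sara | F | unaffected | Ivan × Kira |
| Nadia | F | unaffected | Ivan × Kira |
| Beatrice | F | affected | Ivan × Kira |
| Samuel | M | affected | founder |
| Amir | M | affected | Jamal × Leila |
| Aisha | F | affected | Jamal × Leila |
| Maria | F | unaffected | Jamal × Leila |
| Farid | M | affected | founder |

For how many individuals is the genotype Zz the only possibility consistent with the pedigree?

5

Obligate heterozygotes: Ivan is affected so carries Z and received z from Tamar (zz), so Ivan is Zz; Leila is affected so carries Z and received z from Tamar (zz), so Leila is Zz; Beatrice is affected so carries Z and received z from Kira (zz), so Beatrice is Zz; Amir is affected so carries Z and received z from Jamal (zz), so Amir is Zz; Aisha is affected so carries Z and received z from Jamal (zz), so Aisha is Zz.
Every other individual is either homozygous by phenotype or has at least one consistent homozygous assignment, so the count is 5.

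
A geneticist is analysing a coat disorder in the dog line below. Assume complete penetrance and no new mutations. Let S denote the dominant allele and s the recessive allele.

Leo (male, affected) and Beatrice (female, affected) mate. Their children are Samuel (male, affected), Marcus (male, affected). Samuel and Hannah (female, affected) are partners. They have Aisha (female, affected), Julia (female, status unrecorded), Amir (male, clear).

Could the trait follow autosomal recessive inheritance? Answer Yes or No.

No

Under autosomal recessive, Amir (clear, male) cannot arise from Samuel (affected) × Hannah (affected).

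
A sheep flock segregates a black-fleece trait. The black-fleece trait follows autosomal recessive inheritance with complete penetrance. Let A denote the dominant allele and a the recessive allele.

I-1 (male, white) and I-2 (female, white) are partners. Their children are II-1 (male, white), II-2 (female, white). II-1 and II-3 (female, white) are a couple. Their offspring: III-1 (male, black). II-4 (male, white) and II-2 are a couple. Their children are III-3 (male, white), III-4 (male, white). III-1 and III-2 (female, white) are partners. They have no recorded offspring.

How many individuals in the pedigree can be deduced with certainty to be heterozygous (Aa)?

2

Obligate heterozygotes: II-1 is white so carries A and passed a to III-1 (aa), so II-1 is Aa; II-3 is white so carries A and passed a to III-1 (aa), so II-3 is Aa.
Every other individual is either homozygous by phenotype or has at least one consistent homozygous assignment, so the count is 2.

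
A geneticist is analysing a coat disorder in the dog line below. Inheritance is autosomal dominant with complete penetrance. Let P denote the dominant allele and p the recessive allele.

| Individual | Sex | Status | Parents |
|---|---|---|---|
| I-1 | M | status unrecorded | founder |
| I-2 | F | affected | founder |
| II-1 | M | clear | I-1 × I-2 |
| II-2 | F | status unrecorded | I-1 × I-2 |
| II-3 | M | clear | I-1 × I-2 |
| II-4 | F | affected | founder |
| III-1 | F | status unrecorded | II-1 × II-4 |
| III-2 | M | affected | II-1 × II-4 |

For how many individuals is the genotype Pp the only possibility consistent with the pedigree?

2

Obligate heterozygotes: I-2 is affected so carries P and passed p to II-1 (pp), so I-2 is Pp; III-2 is affected so carries P and received p from II-1 (pp), so III-2 is Pp.
Every other individual is either homozygous by phenotype or has at least one consistent homozygous assignment, so the count is 2.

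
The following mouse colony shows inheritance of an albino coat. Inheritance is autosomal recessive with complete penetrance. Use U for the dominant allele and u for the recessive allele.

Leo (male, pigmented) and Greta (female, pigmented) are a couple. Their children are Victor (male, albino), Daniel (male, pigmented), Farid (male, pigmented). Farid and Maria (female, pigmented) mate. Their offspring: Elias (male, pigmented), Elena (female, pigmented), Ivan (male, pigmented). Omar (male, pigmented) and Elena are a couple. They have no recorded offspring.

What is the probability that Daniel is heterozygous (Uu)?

2/3

Leo is pigmented so carries U and passed u to Victor (uu), so Leo is Uu.
Greta is pigmented so carries U and passed u to Victor (uu), so Greta is Uu.
Their cross gives offspring ratios 1/4 UU : 1/2 Uu : 1/4 uu. Conditioning on Daniel being pigmented, P(Uu) = 1/2 / 3/4 = 2/3.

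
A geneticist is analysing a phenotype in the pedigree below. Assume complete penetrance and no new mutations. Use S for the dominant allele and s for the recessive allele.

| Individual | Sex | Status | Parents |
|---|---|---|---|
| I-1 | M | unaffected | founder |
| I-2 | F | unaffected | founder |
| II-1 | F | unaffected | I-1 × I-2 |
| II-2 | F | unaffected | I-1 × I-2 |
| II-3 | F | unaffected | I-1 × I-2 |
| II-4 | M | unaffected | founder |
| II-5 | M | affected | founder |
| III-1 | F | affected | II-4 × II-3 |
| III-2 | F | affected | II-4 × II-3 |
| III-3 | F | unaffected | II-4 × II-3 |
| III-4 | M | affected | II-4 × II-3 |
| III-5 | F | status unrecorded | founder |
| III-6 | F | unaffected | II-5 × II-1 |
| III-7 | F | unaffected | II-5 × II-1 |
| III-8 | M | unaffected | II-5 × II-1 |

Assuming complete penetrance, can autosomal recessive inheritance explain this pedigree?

A consistent assignment under autosomal recessive exists: I-1 SS, I-2 Ss, II-1 SS, II-2 SS, II-3 Ss, II-4 Ss, II-5 ss, III-1 ss, III-2 ss, III-3 SS, III-4 ss, III-5 SS, III-6 Ss, III-7 Ss, III-8 Ss.
In this assignment every recorded phenotype matches its genotype and every non-founder's genotype is obtainable from its parents' genotypes, so the pedigree is consistent.

Yes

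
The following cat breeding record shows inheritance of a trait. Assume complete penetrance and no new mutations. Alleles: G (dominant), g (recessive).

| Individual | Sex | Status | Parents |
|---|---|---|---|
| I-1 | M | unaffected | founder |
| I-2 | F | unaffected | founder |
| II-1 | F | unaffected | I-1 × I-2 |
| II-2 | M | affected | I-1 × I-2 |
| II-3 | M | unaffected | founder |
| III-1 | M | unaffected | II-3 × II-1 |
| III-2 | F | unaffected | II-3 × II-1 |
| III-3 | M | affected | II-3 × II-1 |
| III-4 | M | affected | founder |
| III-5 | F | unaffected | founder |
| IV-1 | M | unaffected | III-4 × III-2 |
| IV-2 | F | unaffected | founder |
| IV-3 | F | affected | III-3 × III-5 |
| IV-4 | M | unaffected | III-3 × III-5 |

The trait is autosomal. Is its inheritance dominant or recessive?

I-1 and I-2 are both unaffected yet have an affected child II-2. Under dominance, an affected child requires at least one affected parent, so the trait cannot be dominant.

recessive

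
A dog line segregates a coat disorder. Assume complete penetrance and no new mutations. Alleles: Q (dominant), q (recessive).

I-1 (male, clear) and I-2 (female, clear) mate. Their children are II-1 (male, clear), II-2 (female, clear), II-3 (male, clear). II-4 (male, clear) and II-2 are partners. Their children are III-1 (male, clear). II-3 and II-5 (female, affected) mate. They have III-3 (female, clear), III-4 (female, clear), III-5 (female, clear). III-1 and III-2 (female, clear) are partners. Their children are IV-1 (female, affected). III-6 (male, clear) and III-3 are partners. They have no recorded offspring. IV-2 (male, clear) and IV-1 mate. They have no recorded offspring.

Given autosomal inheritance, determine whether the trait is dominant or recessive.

recessive

III-1 and III-2 are both clear yet have an affected child IV-1. Under dominance, an affected child requires at least one affected parent, so the trait cannot be dominant.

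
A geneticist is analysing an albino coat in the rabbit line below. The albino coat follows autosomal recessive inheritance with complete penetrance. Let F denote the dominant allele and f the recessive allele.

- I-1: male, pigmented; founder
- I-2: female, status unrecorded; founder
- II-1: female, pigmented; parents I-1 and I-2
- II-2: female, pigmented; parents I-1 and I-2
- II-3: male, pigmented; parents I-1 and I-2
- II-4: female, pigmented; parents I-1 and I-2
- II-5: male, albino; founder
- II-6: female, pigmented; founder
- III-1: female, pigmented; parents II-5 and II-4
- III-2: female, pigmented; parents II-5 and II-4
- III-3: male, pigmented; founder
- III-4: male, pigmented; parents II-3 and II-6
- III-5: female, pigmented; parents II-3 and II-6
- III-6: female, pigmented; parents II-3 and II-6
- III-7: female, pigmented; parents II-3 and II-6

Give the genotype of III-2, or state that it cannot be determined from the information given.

Ff

From phenotype alone, III-2 is FF or Ff.
III-2 is pigmented so carries F and received f from II-5 (ff), so III-2 is Ff.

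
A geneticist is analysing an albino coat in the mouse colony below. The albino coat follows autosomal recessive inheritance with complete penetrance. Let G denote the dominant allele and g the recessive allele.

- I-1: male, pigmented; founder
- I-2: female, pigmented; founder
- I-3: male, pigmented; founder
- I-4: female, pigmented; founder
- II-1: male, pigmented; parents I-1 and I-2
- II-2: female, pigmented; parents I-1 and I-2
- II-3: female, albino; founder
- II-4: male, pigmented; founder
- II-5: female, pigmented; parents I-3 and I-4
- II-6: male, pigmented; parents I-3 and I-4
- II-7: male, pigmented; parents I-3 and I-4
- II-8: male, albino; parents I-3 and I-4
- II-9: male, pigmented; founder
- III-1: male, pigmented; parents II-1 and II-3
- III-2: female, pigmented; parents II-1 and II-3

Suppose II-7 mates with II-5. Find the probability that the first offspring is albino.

I-3 is pigmented so carries G and passed g to II-8 (gg), so I-3 is Gg.
I-4 is pigmented so carries G and passed g to II-8 (gg), so I-4 is Gg.
II-7 is a pigmented offspring of I-3 (Gg) × I-4 (Gg), whose cross gives 1/4 GG : 1/2 Gg : 1/4 gg; conditioning on being pigmented, II-7 is GG with probability 1/3, Gg with probability 2/3.
II-5 is a pigmented offspring of I-3 (Gg) × I-4 (Gg), whose cross gives 1/4 GG : 1/2 Gg : 1/4 gg; conditioning on being pigmented, II-5 is GG with probability 1/3, Gg with probability 2/3.
Summing over parental genotype combinations, P(offspring is albino) = 4/9·1/4 = 1/9.

1/9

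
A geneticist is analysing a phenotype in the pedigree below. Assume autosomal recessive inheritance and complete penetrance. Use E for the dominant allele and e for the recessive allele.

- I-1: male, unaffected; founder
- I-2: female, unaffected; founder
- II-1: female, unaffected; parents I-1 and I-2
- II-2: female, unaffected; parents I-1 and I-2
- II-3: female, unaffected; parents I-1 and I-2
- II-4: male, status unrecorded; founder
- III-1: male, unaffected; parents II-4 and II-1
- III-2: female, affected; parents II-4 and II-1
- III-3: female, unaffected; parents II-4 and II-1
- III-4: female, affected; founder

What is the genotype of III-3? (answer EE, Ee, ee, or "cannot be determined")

III-3's phenotype allows EE or Ee, and no parent or child forces a single allele at both positions; consistent genotype assignments exist with III-3 as EE or Ee.

cannot be determined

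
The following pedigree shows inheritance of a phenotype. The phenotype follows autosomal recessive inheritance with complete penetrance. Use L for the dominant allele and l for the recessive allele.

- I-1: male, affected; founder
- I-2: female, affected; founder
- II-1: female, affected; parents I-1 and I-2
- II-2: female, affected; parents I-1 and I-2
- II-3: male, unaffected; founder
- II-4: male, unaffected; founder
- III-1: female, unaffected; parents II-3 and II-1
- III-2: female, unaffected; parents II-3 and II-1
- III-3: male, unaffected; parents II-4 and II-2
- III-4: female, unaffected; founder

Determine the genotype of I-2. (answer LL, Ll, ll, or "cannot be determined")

ll

I-2 is affected, so I-2 is ll.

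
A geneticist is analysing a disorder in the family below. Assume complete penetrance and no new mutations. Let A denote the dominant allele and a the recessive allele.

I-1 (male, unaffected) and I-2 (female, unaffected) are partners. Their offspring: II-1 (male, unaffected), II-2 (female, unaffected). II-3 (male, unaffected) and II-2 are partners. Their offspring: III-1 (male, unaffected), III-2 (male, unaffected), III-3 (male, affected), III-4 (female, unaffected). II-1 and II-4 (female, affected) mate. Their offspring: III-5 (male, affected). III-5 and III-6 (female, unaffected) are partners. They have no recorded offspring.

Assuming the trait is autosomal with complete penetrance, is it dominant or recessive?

recessive

II-3 and II-2 are both unaffected yet have an affected child III-3. Under dominance, an affected child requires at least one affected parent, so the trait cannot be dominant.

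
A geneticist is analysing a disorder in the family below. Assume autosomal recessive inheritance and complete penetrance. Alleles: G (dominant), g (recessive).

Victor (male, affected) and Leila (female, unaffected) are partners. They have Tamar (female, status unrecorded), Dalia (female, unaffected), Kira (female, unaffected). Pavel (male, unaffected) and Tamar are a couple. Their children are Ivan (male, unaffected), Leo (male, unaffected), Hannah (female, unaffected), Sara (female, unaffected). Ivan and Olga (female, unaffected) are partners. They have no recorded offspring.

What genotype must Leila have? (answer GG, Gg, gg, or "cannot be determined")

cannot be determined

Leila's phenotype allows GG or Gg, and no parent or child forces a single allele at both positions; consistent genotype assignments exist with Leila as GG or Gg.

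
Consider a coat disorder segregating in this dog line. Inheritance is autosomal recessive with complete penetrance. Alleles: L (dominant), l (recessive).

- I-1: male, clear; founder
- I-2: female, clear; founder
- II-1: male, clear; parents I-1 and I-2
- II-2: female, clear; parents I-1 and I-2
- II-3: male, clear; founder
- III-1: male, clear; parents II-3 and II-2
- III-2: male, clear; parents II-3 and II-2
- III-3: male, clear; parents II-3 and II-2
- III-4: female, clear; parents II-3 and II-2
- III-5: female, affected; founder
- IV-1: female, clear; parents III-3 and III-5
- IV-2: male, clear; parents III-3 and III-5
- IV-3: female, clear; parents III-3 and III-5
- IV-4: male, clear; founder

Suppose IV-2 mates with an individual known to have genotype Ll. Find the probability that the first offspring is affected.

IV-2 is clear so carries L and received l from III-5 (ll), so IV-2 is Ll.
The cross gives 1/4 LL : 1/2 Ll : 1/4 ll, so P(offspring is affected) = 1/4.

1/4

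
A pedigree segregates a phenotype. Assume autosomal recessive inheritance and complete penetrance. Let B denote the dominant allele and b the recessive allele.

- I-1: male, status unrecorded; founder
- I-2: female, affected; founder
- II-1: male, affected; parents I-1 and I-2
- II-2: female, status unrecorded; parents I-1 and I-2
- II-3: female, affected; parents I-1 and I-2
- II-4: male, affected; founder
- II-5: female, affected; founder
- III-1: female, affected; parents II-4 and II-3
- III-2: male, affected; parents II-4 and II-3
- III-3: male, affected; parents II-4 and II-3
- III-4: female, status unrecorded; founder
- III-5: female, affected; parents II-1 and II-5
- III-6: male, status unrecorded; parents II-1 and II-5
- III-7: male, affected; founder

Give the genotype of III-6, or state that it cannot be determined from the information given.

From phenotype alone, III-6 is BB or Bb or bb.
III-6 received b from II-1 (bb) and received b from II-5 (bb), so III-6 is bb.

bb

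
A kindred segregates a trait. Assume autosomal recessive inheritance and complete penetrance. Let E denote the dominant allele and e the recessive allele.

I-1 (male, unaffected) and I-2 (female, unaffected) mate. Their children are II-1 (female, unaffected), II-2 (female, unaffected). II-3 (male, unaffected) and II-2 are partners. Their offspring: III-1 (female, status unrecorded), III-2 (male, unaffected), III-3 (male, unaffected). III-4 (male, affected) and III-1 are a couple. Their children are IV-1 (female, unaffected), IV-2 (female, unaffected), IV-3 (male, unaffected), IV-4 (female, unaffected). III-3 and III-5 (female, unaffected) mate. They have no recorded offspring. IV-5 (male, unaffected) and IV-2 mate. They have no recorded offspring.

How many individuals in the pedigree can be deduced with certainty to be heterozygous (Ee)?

Obligate heterozygotes: IV-1 is unaffected so carries E and received e from III-4 (ee), so IV-1 is Ee; IV-2 is unaffected so carries E and received e from III-4 (ee), so IV-2 is Ee; IV-3 is unaffected so carries E and received e from III-4 (ee), so IV-3 is Ee; IV-4 is unaffected so carries E and received e from III-4 (ee), so IV-4 is Ee.
Every other individual is either homozygous by phenotype or has at least one consistent homozygous assignment, so the count is 4.

4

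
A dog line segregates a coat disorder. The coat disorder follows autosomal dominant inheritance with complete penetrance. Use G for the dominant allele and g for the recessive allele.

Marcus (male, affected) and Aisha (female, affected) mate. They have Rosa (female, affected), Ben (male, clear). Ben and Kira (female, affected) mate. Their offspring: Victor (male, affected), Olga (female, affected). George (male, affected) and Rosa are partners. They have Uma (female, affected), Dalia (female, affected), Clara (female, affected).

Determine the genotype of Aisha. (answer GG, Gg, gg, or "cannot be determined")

Gg

From phenotype alone, Aisha is GG or Gg.
Aisha is affected so carries G and passed g to Ben (gg), so Aisha is Gg.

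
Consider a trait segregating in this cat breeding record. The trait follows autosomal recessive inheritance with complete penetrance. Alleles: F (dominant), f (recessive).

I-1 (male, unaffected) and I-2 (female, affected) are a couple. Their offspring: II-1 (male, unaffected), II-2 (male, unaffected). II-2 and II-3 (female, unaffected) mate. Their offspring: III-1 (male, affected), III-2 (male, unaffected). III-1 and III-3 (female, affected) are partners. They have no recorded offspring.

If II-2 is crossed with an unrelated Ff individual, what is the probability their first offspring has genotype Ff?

1/2

II-2 is unaffected so carries F and received f from I-2 (ff), so II-2 is Ff.
The cross gives 1/4 FF : 1/2 Ff : 1/4 ff, so P(offspring has genotype Ff) = 1/2.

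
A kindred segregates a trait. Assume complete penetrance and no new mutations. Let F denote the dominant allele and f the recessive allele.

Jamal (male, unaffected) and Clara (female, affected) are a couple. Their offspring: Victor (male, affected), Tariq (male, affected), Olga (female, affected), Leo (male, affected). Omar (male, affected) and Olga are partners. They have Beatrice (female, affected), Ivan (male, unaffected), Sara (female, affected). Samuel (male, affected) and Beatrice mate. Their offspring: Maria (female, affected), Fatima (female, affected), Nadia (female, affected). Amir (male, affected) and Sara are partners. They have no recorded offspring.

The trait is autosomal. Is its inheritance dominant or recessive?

Omar and Olga are both affected yet have an unaffected child Ivan. Under a recessive model two affected parents are homozygous and every child would be affected, so the trait cannot be recessive.

dominant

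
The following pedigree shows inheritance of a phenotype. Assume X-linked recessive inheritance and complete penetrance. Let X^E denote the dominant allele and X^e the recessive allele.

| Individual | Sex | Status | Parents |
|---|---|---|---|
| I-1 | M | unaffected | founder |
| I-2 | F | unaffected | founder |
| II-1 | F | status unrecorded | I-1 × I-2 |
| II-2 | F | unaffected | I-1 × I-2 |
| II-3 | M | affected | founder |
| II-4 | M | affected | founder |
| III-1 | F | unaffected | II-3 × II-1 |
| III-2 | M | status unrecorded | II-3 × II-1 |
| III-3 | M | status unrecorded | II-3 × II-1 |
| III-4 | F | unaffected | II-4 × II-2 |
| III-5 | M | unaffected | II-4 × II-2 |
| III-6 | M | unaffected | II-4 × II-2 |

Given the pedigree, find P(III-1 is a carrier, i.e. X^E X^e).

1

III-1 is unaffected so carries E and received e from II-3 (X^e Y), so III-1 is X^E X^e, giving P(X^E X^e) = 1.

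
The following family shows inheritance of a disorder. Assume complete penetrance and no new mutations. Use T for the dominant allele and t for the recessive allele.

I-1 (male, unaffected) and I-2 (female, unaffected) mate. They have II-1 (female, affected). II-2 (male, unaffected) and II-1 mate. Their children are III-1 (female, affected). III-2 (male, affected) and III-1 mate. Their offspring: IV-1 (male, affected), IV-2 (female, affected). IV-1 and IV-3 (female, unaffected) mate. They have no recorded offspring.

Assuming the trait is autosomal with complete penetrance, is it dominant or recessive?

recessive

I-1 and I-2 are both unaffected yet have an affected child II-1. Under dominance, an affected child requires at least one affected parent, so the trait cannot be dominant.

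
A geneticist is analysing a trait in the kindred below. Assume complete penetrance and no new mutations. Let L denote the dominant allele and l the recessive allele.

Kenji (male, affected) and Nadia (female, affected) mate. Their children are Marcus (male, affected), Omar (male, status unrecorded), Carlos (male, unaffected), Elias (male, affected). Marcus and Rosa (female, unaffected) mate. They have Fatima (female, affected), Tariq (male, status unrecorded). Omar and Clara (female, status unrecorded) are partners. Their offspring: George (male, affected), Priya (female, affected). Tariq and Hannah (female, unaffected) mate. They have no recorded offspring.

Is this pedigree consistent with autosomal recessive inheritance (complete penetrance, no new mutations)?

Under autosomal recessive, Carlos (unaffected, male) cannot arise from Kenji (affected) × Nadia (affected).

No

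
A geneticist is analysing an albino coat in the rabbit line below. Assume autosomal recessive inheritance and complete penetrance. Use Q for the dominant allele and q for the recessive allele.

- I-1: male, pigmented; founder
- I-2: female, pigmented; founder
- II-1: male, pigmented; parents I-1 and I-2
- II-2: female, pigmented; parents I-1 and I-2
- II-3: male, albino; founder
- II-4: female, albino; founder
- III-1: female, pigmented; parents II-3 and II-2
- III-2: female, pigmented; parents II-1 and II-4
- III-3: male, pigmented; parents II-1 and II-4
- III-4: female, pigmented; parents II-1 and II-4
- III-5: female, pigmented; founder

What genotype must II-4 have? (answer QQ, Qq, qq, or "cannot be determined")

qq

II-4 is albino, so II-4 is qq.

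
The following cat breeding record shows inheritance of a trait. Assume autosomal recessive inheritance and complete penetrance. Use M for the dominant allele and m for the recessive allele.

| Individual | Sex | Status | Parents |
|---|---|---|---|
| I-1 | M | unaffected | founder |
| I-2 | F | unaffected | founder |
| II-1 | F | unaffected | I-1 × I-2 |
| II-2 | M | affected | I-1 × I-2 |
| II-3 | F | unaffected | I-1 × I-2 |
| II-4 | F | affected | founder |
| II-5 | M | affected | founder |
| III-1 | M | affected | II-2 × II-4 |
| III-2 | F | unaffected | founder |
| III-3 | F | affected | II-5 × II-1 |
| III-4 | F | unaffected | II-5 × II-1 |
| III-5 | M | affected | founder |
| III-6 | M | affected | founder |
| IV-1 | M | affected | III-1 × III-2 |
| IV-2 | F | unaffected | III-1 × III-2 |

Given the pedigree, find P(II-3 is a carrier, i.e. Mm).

I-1 is unaffected so carries M and passed m to II-2 (mm), so I-1 is Mm.
I-2 is unaffected so carries M and passed m to II-2 (mm), so I-2 is Mm.
Their cross gives offspring ratios 1/4 MM : 1/2 Mm : 1/4 mm. Conditioning on II-3 being unaffected, P(Mm) = 1/2 / 3/4 = 2/3.

2/3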